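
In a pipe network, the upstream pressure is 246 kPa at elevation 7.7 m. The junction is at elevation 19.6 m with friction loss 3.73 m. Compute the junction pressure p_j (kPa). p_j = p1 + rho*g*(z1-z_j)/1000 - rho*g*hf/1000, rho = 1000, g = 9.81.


Junction pressure: p_j = p1 + rho*g*(z1 - z_j)/1000 - rho*g*hf/1000.
Elevation term = 1000*9.81*(7.7 - 19.6)/1000 = -116.739 kPa.
Friction term = 1000*9.81*3.73/1000 = 36.591 kPa.
p_j = 246 + -116.739 - 36.591 = 92.67 kPa.

92.67


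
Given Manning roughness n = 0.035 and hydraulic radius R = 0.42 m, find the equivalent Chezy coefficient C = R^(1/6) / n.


The Chezy coefficient relates to Manning's n through C = R^(1/6) / n.
R^(1/6) = 0.42^(1/6) = 0.865383.
C = 0.865383 / 0.035 = 24.73 m^(1/2)/s.

24.73


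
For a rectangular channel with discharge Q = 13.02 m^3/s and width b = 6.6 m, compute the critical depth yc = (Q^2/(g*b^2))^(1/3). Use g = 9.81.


Using yc = (Q^2 / (g * b^2))^(1/3):
Q^2 = 13.02^2 = 169.52.
g * b^2 = 9.81 * 6.6^2 = 9.81 * 43.56 = 427.32.
Q^2 / (g*b^2) = 169.52 / 427.32 = 0.3967.
yc = 0.3967^(1/3) = 0.7348 m.

0.7348


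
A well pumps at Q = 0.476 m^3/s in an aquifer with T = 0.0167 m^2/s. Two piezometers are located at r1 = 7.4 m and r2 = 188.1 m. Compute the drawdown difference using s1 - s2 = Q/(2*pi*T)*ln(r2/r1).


Thiem equation: s1 - s2 = Q/(2*pi*T) * ln(r2/r1).
ln(r2/r1) = ln(188.1/7.4) = 3.2355.
Q/(2*pi*T) = 0.476 / (2*pi*0.0167) = 0.476 / 0.1049 = 4.5364.
s1 - s2 = 4.5364 * 3.2355 = 14.6775 m.

14.6775


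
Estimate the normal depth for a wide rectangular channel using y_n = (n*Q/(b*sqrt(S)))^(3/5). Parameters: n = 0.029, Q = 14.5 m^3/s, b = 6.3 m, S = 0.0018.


We use the wide-channel approximation y_n = (n*Q/(b*sqrt(S)))^(3/5).
sqrt(S) = sqrt(0.0018) = 0.042426.
Numerator: n*Q = 0.029 * 14.5 = 0.4205.
Denominator: b*sqrt(S) = 6.3 * 0.042426 = 0.267284.
arg = 1.5732.
y_n = 1.5732^(3/5) = 1.3124 m.

1.3124


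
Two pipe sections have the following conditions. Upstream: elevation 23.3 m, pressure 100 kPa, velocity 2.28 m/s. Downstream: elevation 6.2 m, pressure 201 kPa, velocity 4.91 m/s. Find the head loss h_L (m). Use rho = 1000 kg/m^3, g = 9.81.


Total head at each section: H = z + p/(rho*g) + V^2/(2g).
H1 = 23.3 + 100*1000/(1000*9.81) + 2.28^2/(2*9.81)
   = 23.3 + 10.194 + 0.265
   = 33.759 m.
H2 = 6.2 + 201*1000/(1000*9.81) + 4.91^2/(2*9.81)
   = 6.2 + 20.489 + 1.2288
   = 27.918 m.
h_L = H1 - H2 = 33.759 - 27.918 = 5.841 m.

5.841


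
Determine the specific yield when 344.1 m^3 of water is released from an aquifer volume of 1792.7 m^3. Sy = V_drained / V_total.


Specific yield Sy = Volume drained / Total volume.
Sy = 344.1 / 1792.7
   = 0.1919.

0.1919


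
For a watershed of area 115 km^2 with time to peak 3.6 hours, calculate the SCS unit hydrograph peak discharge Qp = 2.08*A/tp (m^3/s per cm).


SCS formula: Qp = 2.08 * A / tp.
Qp = 2.08 * 115 / 3.6
   = 239.2 / 3.6
   = 66.44 m^3/s per cm.

66.44


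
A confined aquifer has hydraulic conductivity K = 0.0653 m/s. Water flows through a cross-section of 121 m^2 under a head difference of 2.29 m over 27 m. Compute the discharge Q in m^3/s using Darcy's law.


Darcy's law: Q = K * A * i, where i = dh/L.
Hydraulic gradient i = 2.29 / 27 = 0.084815.
Q = 0.0653 * 121 * 0.084815
  = 0.6701 m^3/s.

0.6701


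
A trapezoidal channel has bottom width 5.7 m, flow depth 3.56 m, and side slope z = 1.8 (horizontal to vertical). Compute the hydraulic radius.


For a trapezoidal section with side slope z:
A = (b + z*y)*y = (5.7 + 1.8*3.56)*3.56 = 43.104 m^2.
P = b + 2*y*sqrt(1 + z^2) = 5.7 + 2*3.56*sqrt(1 + 1.8^2) = 20.361 m.
R = A/P = 43.104 / 20.361 = 2.117 m.

2.117


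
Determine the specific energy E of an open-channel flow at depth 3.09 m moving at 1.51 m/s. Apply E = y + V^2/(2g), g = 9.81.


Specific energy E = y + V^2/(2g).
Velocity head = V^2/(2g) = 1.51^2 / (2*9.81) = 2.2801 / 19.62 = 0.1162 m.
E = 3.09 + 0.1162 = 3.2062 m.

3.2062


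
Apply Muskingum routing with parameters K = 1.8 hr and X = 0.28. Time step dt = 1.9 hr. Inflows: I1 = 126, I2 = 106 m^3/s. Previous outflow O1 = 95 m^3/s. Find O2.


Muskingum coefficients:
denom = 2*K*(1-X) + dt = 2*1.8*(1-0.28) + 1.9 = 4.492.
C0 = (dt - 2*K*X)/denom = (1.9 - 2*1.8*0.28)/4.492 = 0.1986.
C1 = (dt + 2*K*X)/denom = (1.9 + 2*1.8*0.28)/4.492 = 0.6474.
C2 = (2*K*(1-X) - dt)/denom = 0.1541.
O2 = C0*I2 + C1*I1 + C2*O1
   = 0.1986*106 + 0.6474*126 + 0.1541*95
   = 117.25 m^3/s.

117.25


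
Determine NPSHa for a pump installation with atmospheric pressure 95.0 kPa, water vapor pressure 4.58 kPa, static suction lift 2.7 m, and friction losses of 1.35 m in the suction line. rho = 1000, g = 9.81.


NPSHa = p_atm/(rho*g) - z_s - hf_s - p_vap/(rho*g).
p_atm/(rho*g) = 95.0*1000 / (1000*9.81) = 9.684 m.
p_vap/(rho*g) = 4.58*1000 / (1000*9.81) = 0.467 m.
NPSHa = 9.684 - 2.7 - 1.35 - 0.467
      = 5.17 m.

5.17


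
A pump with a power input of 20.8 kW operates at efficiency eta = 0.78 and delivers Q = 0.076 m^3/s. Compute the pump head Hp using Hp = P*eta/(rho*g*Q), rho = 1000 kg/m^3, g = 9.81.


Pump head formula: Hp = P * eta / (rho * g * Q).
Numerator: P * eta = 20.8 * 1000 * 0.78 = 16224.0 W.
Denominator: rho * g * Q = 1000 * 9.81 * 0.076 = 745.56.
Hp = 16224.0 / 745.56 = 21.76 m.

21.76


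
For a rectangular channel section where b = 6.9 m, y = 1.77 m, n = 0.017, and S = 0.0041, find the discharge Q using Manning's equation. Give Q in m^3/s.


For a rectangular channel, the cross-sectional area A = b * y = 6.9 * 1.77 = 12.21 m^2.
The wetted perimeter P = b + 2y = 6.9 + 2*1.77 = 10.44 m.
Hydraulic radius R = A/P = 12.21/10.44 = 1.1698 m.
Velocity V = (1/n)*R^(2/3)*S^(1/2) = (1/0.017)*1.1698^(2/3)*0.0041^(1/2) = 4.1817 m/s.
Discharge Q = A * V = 12.21 * 4.1817 = 51.072 m^3/s.

51.072


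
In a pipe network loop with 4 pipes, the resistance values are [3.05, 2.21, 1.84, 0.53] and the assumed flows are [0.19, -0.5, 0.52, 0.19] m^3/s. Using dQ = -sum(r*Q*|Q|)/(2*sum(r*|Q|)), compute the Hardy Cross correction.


Numerator terms (r*Q*|Q|): 3.05*0.19*|0.19| = 0.1101; 2.21*-0.5*|-0.5| = -0.5525; 1.84*0.52*|0.52| = 0.4975; 0.53*0.19*|0.19| = 0.0191.
Sum of numerator = 0.0743.
Denominator terms (r*|Q|): 3.05*|0.19| = 0.5795; 2.21*|-0.5| = 1.105; 1.84*|0.52| = 0.9568; 0.53*|0.19| = 0.1007.
2 * sum of denominator = 2 * 2.742 = 5.484.
dQ = -0.0743 / 5.484 = -0.0135 m^3/s.

-0.0135


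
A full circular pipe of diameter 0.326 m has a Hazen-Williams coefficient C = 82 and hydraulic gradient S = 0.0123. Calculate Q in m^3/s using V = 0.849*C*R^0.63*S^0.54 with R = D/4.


For a full circular pipe, R = D/4 = 0.326/4 = 0.0815 m.
V = 0.849 * 82 * 0.0815^0.63 * 0.0123^0.54
  = 0.849 * 82 * 0.206077 * 0.093014
  = 1.3344 m/s.
Pipe area A = pi*D^2/4 = pi*0.326^2/4 = 0.0835 m^2.
Q = A * V = 0.0835 * 1.3344 = 0.1114 m^3/s.

0.1114


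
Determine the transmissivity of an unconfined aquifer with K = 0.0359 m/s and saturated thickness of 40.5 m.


Transmissivity is defined as T = K * h.
T = 0.0359 * 40.5
  = 1.454 m^2/s.

1.454


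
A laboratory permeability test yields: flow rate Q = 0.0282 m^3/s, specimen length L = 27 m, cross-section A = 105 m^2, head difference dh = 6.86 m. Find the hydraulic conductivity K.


From K = Q*L / (A*dh):
Numerator: Q*L = 0.0282 * 27 = 0.7614.
Denominator: A*dh = 105 * 6.86 = 720.3.
K = 0.7614 / 720.3 = 0.001057 m/s.

0.001057


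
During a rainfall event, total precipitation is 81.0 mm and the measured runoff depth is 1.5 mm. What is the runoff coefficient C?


The runoff coefficient C = runoff depth / rainfall depth.
C = 1.5 / 81.0
  = 0.0185.

0.0185


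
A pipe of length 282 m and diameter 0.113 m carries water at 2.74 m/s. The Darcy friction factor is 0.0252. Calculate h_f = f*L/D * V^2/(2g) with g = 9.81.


Darcy-Weisbach equation: h_f = f * (L/D) * V^2/(2g).
f * L/D = 0.0252 * 282/0.113 = 62.8885.
V^2/(2g) = 2.74^2 / (2*9.81) = 7.5076 / 19.62 = 0.3827 m.
h_f = 62.8885 * 0.3827 = 24.064 m.

24.064


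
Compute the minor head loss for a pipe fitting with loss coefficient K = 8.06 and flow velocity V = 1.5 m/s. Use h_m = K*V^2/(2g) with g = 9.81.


Minor loss formula: h_m = K * V^2/(2g).
V^2 = 1.5^2 = 2.25.
V^2/(2g) = 2.25 / 19.62 = 0.1147 m.
h_m = 8.06 * 0.1147 = 0.9243 m.

0.9243


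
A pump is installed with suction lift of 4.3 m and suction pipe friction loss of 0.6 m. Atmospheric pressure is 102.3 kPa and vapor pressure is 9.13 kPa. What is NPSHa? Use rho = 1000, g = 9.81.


NPSHa = p_atm/(rho*g) - z_s - hf_s - p_vap/(rho*g).
p_atm/(rho*g) = 102.3*1000 / (1000*9.81) = 10.428 m.
p_vap/(rho*g) = 9.13*1000 / (1000*9.81) = 0.931 m.
NPSHa = 10.428 - 4.3 - 0.6 - 0.931
      = 4.6 m.

4.6


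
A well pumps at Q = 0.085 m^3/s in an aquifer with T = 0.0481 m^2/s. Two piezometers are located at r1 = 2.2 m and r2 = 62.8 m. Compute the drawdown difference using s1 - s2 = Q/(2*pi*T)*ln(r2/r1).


Thiem equation: s1 - s2 = Q/(2*pi*T) * ln(r2/r1).
ln(r2/r1) = ln(62.8/2.2) = 3.3515.
Q/(2*pi*T) = 0.085 / (2*pi*0.0481) = 0.085 / 0.3022 = 0.2813.
s1 - s2 = 0.2813 * 3.3515 = 0.9426 m.

0.9426


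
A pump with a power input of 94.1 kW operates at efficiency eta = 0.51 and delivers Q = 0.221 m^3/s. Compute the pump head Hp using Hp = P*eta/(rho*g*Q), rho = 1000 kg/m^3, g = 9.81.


Pump head formula: Hp = P * eta / (rho * g * Q).
Numerator: P * eta = 94.1 * 1000 * 0.51 = 47991.0 W.
Denominator: rho * g * Q = 1000 * 9.81 * 0.221 = 2168.01.
Hp = 47991.0 / 2168.01 = 22.14 m.

22.14


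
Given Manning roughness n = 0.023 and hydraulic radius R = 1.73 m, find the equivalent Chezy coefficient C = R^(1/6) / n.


The Chezy coefficient relates to Manning's n through C = R^(1/6) / n.
R^(1/6) = 1.73^(1/6) = 1.095656.
C = 1.095656 / 0.023 = 47.64 m^(1/2)/s.

47.64


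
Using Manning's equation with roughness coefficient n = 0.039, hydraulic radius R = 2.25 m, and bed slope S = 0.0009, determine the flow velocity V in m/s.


Manning's equation gives V = (1/n) * R^(2/3) * S^(1/2).
First, compute R^(2/3) = 2.25^(2/3) = 1.7171.
Next, S^(1/2) = 0.0009^(1/2) = 0.03.
Then 1/n = 1/0.039 = 25.64.
V = 25.64 * 1.7171 * 0.03 = 1.3208 m/s.

1.3208


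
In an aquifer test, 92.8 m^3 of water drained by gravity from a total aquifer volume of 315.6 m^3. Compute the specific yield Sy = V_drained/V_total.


Specific yield Sy = Volume drained / Total volume.
Sy = 92.8 / 315.6
   = 0.294.

0.294


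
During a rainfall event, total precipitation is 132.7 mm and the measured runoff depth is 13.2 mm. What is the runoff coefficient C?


The runoff coefficient C = runoff depth / rainfall depth.
C = 13.2 / 132.7
  = 0.0995.

0.0995


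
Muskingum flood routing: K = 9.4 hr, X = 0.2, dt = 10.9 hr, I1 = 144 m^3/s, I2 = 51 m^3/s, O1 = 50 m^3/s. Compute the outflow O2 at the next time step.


Muskingum coefficients:
denom = 2*K*(1-X) + dt = 2*9.4*(1-0.2) + 10.9 = 25.94.
C0 = (dt - 2*K*X)/denom = (10.9 - 2*9.4*0.2)/25.94 = 0.2753.
C1 = (dt + 2*K*X)/denom = (10.9 + 2*9.4*0.2)/25.94 = 0.5652.
C2 = (2*K*(1-X) - dt)/denom = 0.1596.
O2 = C0*I2 + C1*I1 + C2*O1
   = 0.2753*51 + 0.5652*144 + 0.1596*50
   = 103.4 m^3/s.

103.4


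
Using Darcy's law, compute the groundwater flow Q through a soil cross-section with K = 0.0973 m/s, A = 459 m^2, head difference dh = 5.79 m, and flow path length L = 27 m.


Darcy's law: Q = K * A * i, where i = dh/L.
Hydraulic gradient i = 5.79 / 27 = 0.214444.
Q = 0.0973 * 459 * 0.214444
  = 9.5772 m^3/s.

9.5772


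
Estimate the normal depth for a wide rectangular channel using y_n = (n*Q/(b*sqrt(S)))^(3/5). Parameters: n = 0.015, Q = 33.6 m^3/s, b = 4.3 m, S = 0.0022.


We use the wide-channel approximation y_n = (n*Q/(b*sqrt(S)))^(3/5).
sqrt(S) = sqrt(0.0022) = 0.046904.
Numerator: n*Q = 0.015 * 33.6 = 0.504.
Denominator: b*sqrt(S) = 4.3 * 0.046904 = 0.201687.
arg = 2.4989.
y_n = 2.4989^(3/5) = 1.7324 m.

1.7324


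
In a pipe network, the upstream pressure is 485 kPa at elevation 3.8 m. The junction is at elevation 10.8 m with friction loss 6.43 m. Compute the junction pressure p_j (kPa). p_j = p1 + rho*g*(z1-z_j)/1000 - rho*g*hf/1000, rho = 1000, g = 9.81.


Junction pressure: p_j = p1 + rho*g*(z1 - z_j)/1000 - rho*g*hf/1000.
Elevation term = 1000*9.81*(3.8 - 10.8)/1000 = -68.67 kPa.
Friction term = 1000*9.81*6.43/1000 = 63.078 kPa.
p_j = 485 + -68.67 - 63.078 = 353.25 kPa.

353.25


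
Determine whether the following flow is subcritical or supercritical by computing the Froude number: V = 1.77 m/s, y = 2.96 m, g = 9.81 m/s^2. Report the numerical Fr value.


The Froude number is defined as Fr = V / sqrt(g*y).
g*y = 9.81 * 2.96 = 29.0376.
sqrt(g*y) = sqrt(29.0376) = 5.3887.
Fr = 1.77 / 5.3887 = 0.3285.
Since Fr < 1, the flow is subcritical.

0.3285


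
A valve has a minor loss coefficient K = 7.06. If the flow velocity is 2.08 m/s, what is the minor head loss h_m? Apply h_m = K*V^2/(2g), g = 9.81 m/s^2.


Minor loss formula: h_m = K * V^2/(2g).
V^2 = 2.08^2 = 4.3264.
V^2/(2g) = 4.3264 / 19.62 = 0.2205 m.
h_m = 7.06 * 0.2205 = 1.5568 m.

1.5568


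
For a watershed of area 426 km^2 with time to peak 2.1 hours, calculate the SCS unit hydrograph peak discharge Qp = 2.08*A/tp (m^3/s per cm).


SCS formula: Qp = 2.08 * A / tp.
Qp = 2.08 * 426 / 2.1
   = 886.08 / 2.1
   = 421.94 m^3/s per cm.

421.94


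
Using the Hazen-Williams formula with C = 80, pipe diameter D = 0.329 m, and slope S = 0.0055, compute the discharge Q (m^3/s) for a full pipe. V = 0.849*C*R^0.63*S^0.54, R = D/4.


For a full circular pipe, R = D/4 = 0.329/4 = 0.0823 m.
V = 0.849 * 80 * 0.0823^0.63 * 0.0055^0.54
  = 0.849 * 80 * 0.20727 * 0.060228
  = 0.8479 m/s.
Pipe area A = pi*D^2/4 = pi*0.329^2/4 = 0.085 m^2.
Q = A * V = 0.085 * 0.8479 = 0.0721 m^3/s.

0.0721


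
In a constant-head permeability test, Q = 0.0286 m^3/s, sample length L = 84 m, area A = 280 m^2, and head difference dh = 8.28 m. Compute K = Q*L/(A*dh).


From K = Q*L / (A*dh):
Numerator: Q*L = 0.0286 * 84 = 2.4024.
Denominator: A*dh = 280 * 8.28 = 2318.4.
K = 2.4024 / 2318.4 = 0.001036 m/s.

0.001036


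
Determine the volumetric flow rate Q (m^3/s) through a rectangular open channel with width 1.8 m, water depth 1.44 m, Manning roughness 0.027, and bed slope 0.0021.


For a rectangular channel, the cross-sectional area A = b * y = 1.8 * 1.44 = 2.59 m^2.
The wetted perimeter P = b + 2y = 1.8 + 2*1.44 = 4.68 m.
Hydraulic radius R = A/P = 2.59/4.68 = 0.5538 m.
Velocity V = (1/n)*R^(2/3)*S^(1/2) = (1/0.027)*0.5538^(2/3)*0.0021^(1/2) = 1.1446 m/s.
Discharge Q = A * V = 2.59 * 1.1446 = 2.967 m^3/s.

2.967


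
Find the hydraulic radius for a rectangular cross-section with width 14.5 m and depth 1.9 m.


For a rectangular section:
Flow area A = b * y = 14.5 * 1.9 = 27.55 m^2.
Wetted perimeter P = b + 2y = 14.5 + 2*1.9 = 18.3 m.
Hydraulic radius R = A/P = 27.55 / 18.3 = 1.5055 m.

1.5055


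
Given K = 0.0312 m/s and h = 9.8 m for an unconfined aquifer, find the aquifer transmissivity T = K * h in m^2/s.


Transmissivity is defined as T = K * h.
T = 0.0312 * 9.8
  = 0.3058 m^2/s.

0.3058


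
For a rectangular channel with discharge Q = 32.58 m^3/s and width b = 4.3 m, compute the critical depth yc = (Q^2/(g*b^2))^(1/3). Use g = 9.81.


Using yc = (Q^2 / (g * b^2))^(1/3):
Q^2 = 32.58^2 = 1061.46.
g * b^2 = 9.81 * 4.3^2 = 9.81 * 18.49 = 181.39.
Q^2 / (g*b^2) = 1061.46 / 181.39 = 5.8518.
yc = 5.8518^(1/3) = 1.802 m.

1.802


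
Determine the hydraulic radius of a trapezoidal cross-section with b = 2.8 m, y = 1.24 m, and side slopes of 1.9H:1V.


For a trapezoidal section with side slope z:
A = (b + z*y)*y = (2.8 + 1.9*1.24)*1.24 = 6.393 m^2.
P = b + 2*y*sqrt(1 + z^2) = 2.8 + 2*1.24*sqrt(1 + 1.9^2) = 8.125 m.
R = A/P = 6.393 / 8.125 = 0.7869 m.

0.7869


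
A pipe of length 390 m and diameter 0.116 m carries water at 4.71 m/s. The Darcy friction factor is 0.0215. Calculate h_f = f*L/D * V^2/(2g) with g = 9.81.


Darcy-Weisbach equation: h_f = f * (L/D) * V^2/(2g).
f * L/D = 0.0215 * 390/0.116 = 72.2845.
V^2/(2g) = 4.71^2 / (2*9.81) = 22.1841 / 19.62 = 1.1307 m.
h_f = 72.2845 * 1.1307 = 81.731 m.

81.731


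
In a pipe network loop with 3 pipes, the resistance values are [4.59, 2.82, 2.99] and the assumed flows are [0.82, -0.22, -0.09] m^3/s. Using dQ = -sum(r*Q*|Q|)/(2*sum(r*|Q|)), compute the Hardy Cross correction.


Numerator terms (r*Q*|Q|): 4.59*0.82*|0.82| = 3.0863; 2.82*-0.22*|-0.22| = -0.1365; 2.99*-0.09*|-0.09| = -0.0242.
Sum of numerator = 2.9256.
Denominator terms (r*|Q|): 4.59*|0.82| = 3.7638; 2.82*|-0.22| = 0.6204; 2.99*|-0.09| = 0.2691.
2 * sum of denominator = 2 * 4.6533 = 9.3066.
dQ = -2.9256 / 9.3066 = -0.3144 m^3/s.

-0.3144


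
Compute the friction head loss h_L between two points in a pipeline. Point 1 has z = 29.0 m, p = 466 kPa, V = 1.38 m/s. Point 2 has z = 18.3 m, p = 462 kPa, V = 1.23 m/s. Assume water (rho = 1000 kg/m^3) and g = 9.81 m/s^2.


Total head at each section: H = z + p/(rho*g) + V^2/(2g).
H1 = 29.0 + 466*1000/(1000*9.81) + 1.38^2/(2*9.81)
   = 29.0 + 47.503 + 0.0971
   = 76.6 m.
H2 = 18.3 + 462*1000/(1000*9.81) + 1.23^2/(2*9.81)
   = 18.3 + 47.095 + 0.0771
   = 65.472 m.
h_L = H1 - H2 = 76.6 - 65.472 = 11.128 m.

11.128


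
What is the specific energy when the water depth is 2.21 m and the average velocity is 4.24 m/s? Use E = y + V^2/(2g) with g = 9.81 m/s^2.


Specific energy E = y + V^2/(2g).
Velocity head = V^2/(2g) = 4.24^2 / (2*9.81) = 17.9776 / 19.62 = 0.9163 m.
E = 2.21 + 0.9163 = 3.1263 m.

3.1263


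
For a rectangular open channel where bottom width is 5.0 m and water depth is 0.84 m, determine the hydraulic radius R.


For a rectangular section:
Flow area A = b * y = 5.0 * 0.84 = 4.2 m^2.
Wetted perimeter P = b + 2y = 5.0 + 2*0.84 = 6.68 m.
Hydraulic radius R = A/P = 4.2 / 6.68 = 0.6287 m.

0.6287


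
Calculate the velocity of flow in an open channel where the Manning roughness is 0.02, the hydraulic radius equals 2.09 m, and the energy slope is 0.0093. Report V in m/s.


Manning's equation gives V = (1/n) * R^(2/3) * S^(1/2).
First, compute R^(2/3) = 2.09^(2/3) = 1.6347.
Next, S^(1/2) = 0.0093^(1/2) = 0.096437.
Then 1/n = 1/0.02 = 50.0.
V = 50.0 * 1.6347 * 0.096437 = 7.8821 m/s.

7.8821


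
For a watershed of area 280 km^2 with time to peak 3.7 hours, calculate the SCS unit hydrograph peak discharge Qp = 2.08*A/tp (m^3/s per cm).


SCS formula: Qp = 2.08 * A / tp.
Qp = 2.08 * 280 / 3.7
   = 582.4 / 3.7
   = 157.41 m^3/s per cm.

157.41


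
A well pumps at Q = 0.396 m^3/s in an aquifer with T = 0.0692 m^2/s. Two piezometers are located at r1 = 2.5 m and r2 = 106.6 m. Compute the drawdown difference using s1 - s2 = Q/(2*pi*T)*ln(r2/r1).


Thiem equation: s1 - s2 = Q/(2*pi*T) * ln(r2/r1).
ln(r2/r1) = ln(106.6/2.5) = 3.7528.
Q/(2*pi*T) = 0.396 / (2*pi*0.0692) = 0.396 / 0.4348 = 0.9108.
s1 - s2 = 0.9108 * 3.7528 = 3.4179 m.

3.4179


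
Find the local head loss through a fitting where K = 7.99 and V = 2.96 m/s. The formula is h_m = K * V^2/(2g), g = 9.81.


Minor loss formula: h_m = K * V^2/(2g).
V^2 = 2.96^2 = 8.7616.
V^2/(2g) = 8.7616 / 19.62 = 0.4466 m.
h_m = 7.99 * 0.4466 = 3.5681 m.

3.5681


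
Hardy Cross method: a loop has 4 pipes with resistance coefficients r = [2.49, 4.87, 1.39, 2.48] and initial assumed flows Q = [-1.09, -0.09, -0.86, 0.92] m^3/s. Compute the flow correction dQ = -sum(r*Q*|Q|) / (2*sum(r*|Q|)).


Numerator terms (r*Q*|Q|): 2.49*-1.09*|-1.09| = -2.9584; 4.87*-0.09*|-0.09| = -0.0394; 1.39*-0.86*|-0.86| = -1.028; 2.48*0.92*|0.92| = 2.0991.
Sum of numerator = -1.9268.
Denominator terms (r*|Q|): 2.49*|-1.09| = 2.7141; 4.87*|-0.09| = 0.4383; 1.39*|-0.86| = 1.1954; 2.48*|0.92| = 2.2816.
2 * sum of denominator = 2 * 6.6294 = 13.2588.
dQ = --1.9268 / 13.2588 = 0.1453 m^3/s.

0.1453


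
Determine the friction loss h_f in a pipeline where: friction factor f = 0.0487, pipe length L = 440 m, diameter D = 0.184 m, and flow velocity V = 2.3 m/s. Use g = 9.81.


Darcy-Weisbach equation: h_f = f * (L/D) * V^2/(2g).
f * L/D = 0.0487 * 440/0.184 = 116.4565.
V^2/(2g) = 2.3^2 / (2*9.81) = 5.29 / 19.62 = 0.2696 m.
h_f = 116.4565 * 0.2696 = 31.399 m.

31.399


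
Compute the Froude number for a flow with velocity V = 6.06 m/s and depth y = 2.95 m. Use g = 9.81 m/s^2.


The Froude number is defined as Fr = V / sqrt(g*y).
g*y = 9.81 * 2.95 = 28.9395.
sqrt(g*y) = sqrt(28.9395) = 5.3795.
Fr = 6.06 / 5.3795 = 1.1265.

1.1265


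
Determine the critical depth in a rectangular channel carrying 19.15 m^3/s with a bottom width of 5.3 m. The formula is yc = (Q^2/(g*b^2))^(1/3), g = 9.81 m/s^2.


Using yc = (Q^2 / (g * b^2))^(1/3):
Q^2 = 19.15^2 = 366.72.
g * b^2 = 9.81 * 5.3^2 = 9.81 * 28.09 = 275.56.
Q^2 / (g*b^2) = 366.72 / 275.56 = 1.3308.
yc = 1.3308^(1/3) = 1.0999 m.

1.0999


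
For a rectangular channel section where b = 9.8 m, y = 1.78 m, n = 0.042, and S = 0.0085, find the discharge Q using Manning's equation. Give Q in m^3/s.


For a rectangular channel, the cross-sectional area A = b * y = 9.8 * 1.78 = 17.44 m^2.
The wetted perimeter P = b + 2y = 9.8 + 2*1.78 = 13.36 m.
Hydraulic radius R = A/P = 17.44/13.36 = 1.3057 m.
Velocity V = (1/n)*R^(2/3)*S^(1/2) = (1/0.042)*1.3057^(2/3)*0.0085^(1/2) = 2.6223 m/s.
Discharge Q = A * V = 17.44 * 2.6223 = 45.744 m^3/s.

45.744


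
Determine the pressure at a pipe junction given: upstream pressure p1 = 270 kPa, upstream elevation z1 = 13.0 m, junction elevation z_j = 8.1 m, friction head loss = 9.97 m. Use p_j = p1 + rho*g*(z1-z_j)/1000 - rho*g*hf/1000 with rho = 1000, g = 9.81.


Junction pressure: p_j = p1 + rho*g*(z1 - z_j)/1000 - rho*g*hf/1000.
Elevation term = 1000*9.81*(13.0 - 8.1)/1000 = 48.069 kPa.
Friction term = 1000*9.81*9.97/1000 = 97.806 kPa.
p_j = 270 + 48.069 - 97.806 = 220.26 kPa.

220.26


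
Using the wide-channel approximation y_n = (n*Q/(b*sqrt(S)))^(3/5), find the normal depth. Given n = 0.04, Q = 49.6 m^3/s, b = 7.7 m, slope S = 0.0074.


We use the wide-channel approximation y_n = (n*Q/(b*sqrt(S)))^(3/5).
sqrt(S) = sqrt(0.0074) = 0.086023.
Numerator: n*Q = 0.04 * 49.6 = 1.984.
Denominator: b*sqrt(S) = 7.7 * 0.086023 = 0.662377.
arg = 2.9953.
y_n = 2.9953^(3/5) = 1.9314 m.

1.9314


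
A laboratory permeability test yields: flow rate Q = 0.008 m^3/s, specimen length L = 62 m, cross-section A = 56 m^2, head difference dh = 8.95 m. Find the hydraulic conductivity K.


From K = Q*L / (A*dh):
Numerator: Q*L = 0.008 * 62 = 0.496.
Denominator: A*dh = 56 * 8.95 = 501.2.
K = 0.496 / 501.2 = 0.00099 m/s.

0.00099


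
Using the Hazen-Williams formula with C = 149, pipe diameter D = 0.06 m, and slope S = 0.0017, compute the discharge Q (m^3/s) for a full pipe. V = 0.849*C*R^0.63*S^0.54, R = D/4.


For a full circular pipe, R = D/4 = 0.06/4 = 0.015 m.
V = 0.849 * 149 * 0.015^0.63 * 0.0017^0.54
  = 0.849 * 149 * 0.070948 * 0.031948
  = 0.2867 m/s.
Pipe area A = pi*D^2/4 = pi*0.06^2/4 = 0.0028 m^2.
Q = A * V = 0.0028 * 0.2867 = 0.0008 m^3/s.

0.0008


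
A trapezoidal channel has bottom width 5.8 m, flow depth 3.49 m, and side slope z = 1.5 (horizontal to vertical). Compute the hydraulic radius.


For a trapezoidal section with side slope z:
A = (b + z*y)*y = (5.8 + 1.5*3.49)*3.49 = 38.512 m^2.
P = b + 2*y*sqrt(1 + z^2) = 5.8 + 2*3.49*sqrt(1 + 1.5^2) = 18.383 m.
R = A/P = 38.512 / 18.383 = 2.0949 m.

2.0949


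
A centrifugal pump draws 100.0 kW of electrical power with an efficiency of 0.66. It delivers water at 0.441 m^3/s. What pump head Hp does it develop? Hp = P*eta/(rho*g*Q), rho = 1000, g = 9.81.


Pump head formula: Hp = P * eta / (rho * g * Q).
Numerator: P * eta = 100.0 * 1000 * 0.66 = 66000.0 W.
Denominator: rho * g * Q = 1000 * 9.81 * 0.441 = 4326.21.
Hp = 66000.0 / 4326.21 = 15.26 m.

15.26


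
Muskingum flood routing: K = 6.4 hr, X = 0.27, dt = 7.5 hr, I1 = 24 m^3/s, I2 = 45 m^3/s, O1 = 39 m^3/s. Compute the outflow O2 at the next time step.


Muskingum coefficients:
denom = 2*K*(1-X) + dt = 2*6.4*(1-0.27) + 7.5 = 16.844.
C0 = (dt - 2*K*X)/denom = (7.5 - 2*6.4*0.27)/16.844 = 0.2401.
C1 = (dt + 2*K*X)/denom = (7.5 + 2*6.4*0.27)/16.844 = 0.6504.
C2 = (2*K*(1-X) - dt)/denom = 0.1095.
O2 = C0*I2 + C1*I1 + C2*O1
   = 0.2401*45 + 0.6504*24 + 0.1095*39
   = 30.68 m^3/s.

30.68


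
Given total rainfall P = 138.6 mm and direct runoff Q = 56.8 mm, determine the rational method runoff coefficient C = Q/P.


The runoff coefficient C = runoff depth / rainfall depth.
C = 56.8 / 138.6
  = 0.4098.

0.4098


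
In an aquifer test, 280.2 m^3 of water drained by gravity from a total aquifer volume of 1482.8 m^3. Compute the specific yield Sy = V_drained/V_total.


Specific yield Sy = Volume drained / Total volume.
Sy = 280.2 / 1482.8
   = 0.189.

0.189


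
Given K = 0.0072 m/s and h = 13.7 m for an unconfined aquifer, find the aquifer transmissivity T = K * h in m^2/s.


Transmissivity is defined as T = K * h.
T = 0.0072 * 13.7
  = 0.0986 m^2/s.

0.0986


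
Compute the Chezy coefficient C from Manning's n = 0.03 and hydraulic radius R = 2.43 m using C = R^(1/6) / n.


The Chezy coefficient relates to Manning's n through C = R^(1/6) / n.
R^(1/6) = 2.43^(1/6) = 1.159492.
C = 1.159492 / 0.03 = 38.65 m^(1/2)/s.

38.65


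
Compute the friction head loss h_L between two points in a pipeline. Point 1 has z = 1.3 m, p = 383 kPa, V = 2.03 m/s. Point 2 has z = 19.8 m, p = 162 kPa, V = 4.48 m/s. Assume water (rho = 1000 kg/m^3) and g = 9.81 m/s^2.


Total head at each section: H = z + p/(rho*g) + V^2/(2g).
H1 = 1.3 + 383*1000/(1000*9.81) + 2.03^2/(2*9.81)
   = 1.3 + 39.042 + 0.21
   = 40.552 m.
H2 = 19.8 + 162*1000/(1000*9.81) + 4.48^2/(2*9.81)
   = 19.8 + 16.514 + 1.023
   = 37.337 m.
h_L = H1 - H2 = 40.552 - 37.337 = 3.215 m.

3.215


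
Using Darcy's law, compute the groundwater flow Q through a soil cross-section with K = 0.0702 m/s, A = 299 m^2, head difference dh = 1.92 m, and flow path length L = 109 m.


Darcy's law: Q = K * A * i, where i = dh/L.
Hydraulic gradient i = 1.92 / 109 = 0.017615.
Q = 0.0702 * 299 * 0.017615
  = 0.3697 m^3/s.

0.3697


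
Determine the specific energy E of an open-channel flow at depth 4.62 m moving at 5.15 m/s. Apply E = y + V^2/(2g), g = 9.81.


Specific energy E = y + V^2/(2g).
Velocity head = V^2/(2g) = 5.15^2 / (2*9.81) = 26.5225 / 19.62 = 1.3518 m.
E = 4.62 + 1.3518 = 5.9718 m.

5.9718


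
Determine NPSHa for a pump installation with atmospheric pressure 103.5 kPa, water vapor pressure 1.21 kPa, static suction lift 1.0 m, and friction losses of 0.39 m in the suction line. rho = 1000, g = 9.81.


NPSHa = p_atm/(rho*g) - z_s - hf_s - p_vap/(rho*g).
p_atm/(rho*g) = 103.5*1000 / (1000*9.81) = 10.55 m.
p_vap/(rho*g) = 1.21*1000 / (1000*9.81) = 0.123 m.
NPSHa = 10.55 - 1.0 - 0.39 - 0.123
      = 9.04 m.

9.04


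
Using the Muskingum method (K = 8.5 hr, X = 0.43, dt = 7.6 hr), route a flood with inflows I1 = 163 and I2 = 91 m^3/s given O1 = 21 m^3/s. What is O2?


Muskingum coefficients:
denom = 2*K*(1-X) + dt = 2*8.5*(1-0.43) + 7.6 = 17.29.
C0 = (dt - 2*K*X)/denom = (7.6 - 2*8.5*0.43)/17.29 = 0.0168.
C1 = (dt + 2*K*X)/denom = (7.6 + 2*8.5*0.43)/17.29 = 0.8623.
C2 = (2*K*(1-X) - dt)/denom = 0.1209.
O2 = C0*I2 + C1*I1 + C2*O1
   = 0.0168*91 + 0.8623*163 + 0.1209*21
   = 144.63 m^3/s.

144.63


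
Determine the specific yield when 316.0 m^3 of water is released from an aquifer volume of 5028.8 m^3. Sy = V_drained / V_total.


Specific yield Sy = Volume drained / Total volume.
Sy = 316.0 / 5028.8
   = 0.0628.

0.0628


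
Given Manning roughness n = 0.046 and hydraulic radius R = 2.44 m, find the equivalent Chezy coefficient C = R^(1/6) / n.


The Chezy coefficient relates to Manning's n through C = R^(1/6) / n.
R^(1/6) = 2.44^(1/6) = 1.160286.
C = 1.160286 / 0.046 = 25.22 m^(1/2)/s.

25.22


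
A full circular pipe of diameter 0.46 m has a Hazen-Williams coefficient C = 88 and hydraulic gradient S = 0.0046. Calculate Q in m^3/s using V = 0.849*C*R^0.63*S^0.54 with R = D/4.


For a full circular pipe, R = D/4 = 0.46/4 = 0.115 m.
V = 0.849 * 88 * 0.115^0.63 * 0.0046^0.54
  = 0.849 * 88 * 0.256 * 0.054688
  = 1.046 m/s.
Pipe area A = pi*D^2/4 = pi*0.46^2/4 = 0.1662 m^2.
Q = A * V = 0.1662 * 1.046 = 0.1738 m^3/s.

0.1738


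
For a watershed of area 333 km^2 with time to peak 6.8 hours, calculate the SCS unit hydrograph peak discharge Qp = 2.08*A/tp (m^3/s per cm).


SCS formula: Qp = 2.08 * A / tp.
Qp = 2.08 * 333 / 6.8
   = 692.64 / 6.8
   = 101.86 m^3/s per cm.

101.86


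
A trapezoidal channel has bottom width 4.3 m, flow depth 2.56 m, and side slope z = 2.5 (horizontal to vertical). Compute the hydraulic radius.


For a trapezoidal section with side slope z:
A = (b + z*y)*y = (4.3 + 2.5*2.56)*2.56 = 27.392 m^2.
P = b + 2*y*sqrt(1 + z^2) = 4.3 + 2*2.56*sqrt(1 + 2.5^2) = 18.086 m.
R = A/P = 27.392 / 18.086 = 1.5145 m.

1.5145


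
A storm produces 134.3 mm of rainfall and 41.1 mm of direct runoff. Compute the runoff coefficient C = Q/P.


The runoff coefficient C = runoff depth / rainfall depth.
C = 41.1 / 134.3
  = 0.306.

0.306


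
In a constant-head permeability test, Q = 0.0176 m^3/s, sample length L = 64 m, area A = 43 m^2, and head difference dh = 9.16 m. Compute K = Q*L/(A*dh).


From K = Q*L / (A*dh):
Numerator: Q*L = 0.0176 * 64 = 1.1264.
Denominator: A*dh = 43 * 9.16 = 393.88.
K = 1.1264 / 393.88 = 0.00286 m/s.

0.00286


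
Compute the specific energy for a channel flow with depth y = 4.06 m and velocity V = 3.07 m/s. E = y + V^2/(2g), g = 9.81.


Specific energy E = y + V^2/(2g).
Velocity head = V^2/(2g) = 3.07^2 / (2*9.81) = 9.4249 / 19.62 = 0.4804 m.
E = 4.06 + 0.4804 = 4.5404 m.

4.5404


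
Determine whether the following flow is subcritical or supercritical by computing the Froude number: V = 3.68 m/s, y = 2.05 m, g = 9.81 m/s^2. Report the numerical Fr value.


The Froude number is defined as Fr = V / sqrt(g*y).
g*y = 9.81 * 2.05 = 20.1105.
sqrt(g*y) = sqrt(20.1105) = 4.4845.
Fr = 3.68 / 4.4845 = 0.8206.
Since Fr < 1, the flow is subcritical.

0.8206


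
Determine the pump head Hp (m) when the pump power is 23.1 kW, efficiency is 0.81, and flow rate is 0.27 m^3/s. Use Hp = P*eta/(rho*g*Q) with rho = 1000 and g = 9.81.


Pump head formula: Hp = P * eta / (rho * g * Q).
Numerator: P * eta = 23.1 * 1000 * 0.81 = 18711.0 W.
Denominator: rho * g * Q = 1000 * 9.81 * 0.27 = 2648.7.
Hp = 18711.0 / 2648.7 = 7.06 m.

7.06


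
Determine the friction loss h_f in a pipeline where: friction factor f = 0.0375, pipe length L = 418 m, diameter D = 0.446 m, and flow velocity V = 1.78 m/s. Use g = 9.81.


Darcy-Weisbach equation: h_f = f * (L/D) * V^2/(2g).
f * L/D = 0.0375 * 418/0.446 = 35.1457.
V^2/(2g) = 1.78^2 / (2*9.81) = 3.1684 / 19.62 = 0.1615 m.
h_f = 35.1457 * 0.1615 = 5.676 m.

5.676


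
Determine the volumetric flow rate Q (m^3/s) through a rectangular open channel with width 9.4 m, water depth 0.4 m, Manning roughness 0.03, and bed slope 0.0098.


For a rectangular channel, the cross-sectional area A = b * y = 9.4 * 0.4 = 3.76 m^2.
The wetted perimeter P = b + 2y = 9.4 + 2*0.4 = 10.2 m.
Hydraulic radius R = A/P = 3.76/10.2 = 0.3686 m.
Velocity V = (1/n)*R^(2/3)*S^(1/2) = (1/0.03)*0.3686^(2/3)*0.0098^(1/2) = 1.6965 m/s.
Discharge Q = A * V = 3.76 * 1.6965 = 6.379 m^3/s.

6.379


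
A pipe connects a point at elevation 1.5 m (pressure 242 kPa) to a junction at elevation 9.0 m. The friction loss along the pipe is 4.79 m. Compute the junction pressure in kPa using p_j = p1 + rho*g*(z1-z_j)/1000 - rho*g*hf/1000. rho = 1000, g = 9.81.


Junction pressure: p_j = p1 + rho*g*(z1 - z_j)/1000 - rho*g*hf/1000.
Elevation term = 1000*9.81*(1.5 - 9.0)/1000 = -73.575 kPa.
Friction term = 1000*9.81*4.79/1000 = 46.99 kPa.
p_j = 242 + -73.575 - 46.99 = 121.44 kPa.

121.44


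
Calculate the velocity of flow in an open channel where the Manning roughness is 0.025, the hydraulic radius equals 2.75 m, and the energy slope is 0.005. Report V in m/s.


Manning's equation gives V = (1/n) * R^(2/3) * S^(1/2).
First, compute R^(2/3) = 2.75^(2/3) = 1.9629.
Next, S^(1/2) = 0.005^(1/2) = 0.070711.
Then 1/n = 1/0.025 = 40.0.
V = 40.0 * 1.9629 * 0.070711 = 5.5518 m/s.

5.5518


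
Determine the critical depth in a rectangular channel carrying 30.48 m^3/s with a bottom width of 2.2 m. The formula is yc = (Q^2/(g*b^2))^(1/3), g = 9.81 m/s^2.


Using yc = (Q^2 / (g * b^2))^(1/3):
Q^2 = 30.48^2 = 929.03.
g * b^2 = 9.81 * 2.2^2 = 9.81 * 4.84 = 47.48.
Q^2 / (g*b^2) = 929.03 / 47.48 = 19.5668.
yc = 19.5668^(1/3) = 2.6947 m.

2.6947


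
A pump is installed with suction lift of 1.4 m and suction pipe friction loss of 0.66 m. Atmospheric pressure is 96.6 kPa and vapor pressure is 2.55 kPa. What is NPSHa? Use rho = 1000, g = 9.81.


NPSHa = p_atm/(rho*g) - z_s - hf_s - p_vap/(rho*g).
p_atm/(rho*g) = 96.6*1000 / (1000*9.81) = 9.847 m.
p_vap/(rho*g) = 2.55*1000 / (1000*9.81) = 0.26 m.
NPSHa = 9.847 - 1.4 - 0.66 - 0.26
      = 7.53 m.

7.53


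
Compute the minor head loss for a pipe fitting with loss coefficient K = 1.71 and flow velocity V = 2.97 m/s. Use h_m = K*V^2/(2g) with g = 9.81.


Minor loss formula: h_m = K * V^2/(2g).
V^2 = 2.97^2 = 8.8209.
V^2/(2g) = 8.8209 / 19.62 = 0.4496 m.
h_m = 1.71 * 0.4496 = 0.7688 m.

0.7688


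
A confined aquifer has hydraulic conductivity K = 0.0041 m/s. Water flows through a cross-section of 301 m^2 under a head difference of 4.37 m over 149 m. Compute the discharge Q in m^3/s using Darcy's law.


Darcy's law: Q = K * A * i, where i = dh/L.
Hydraulic gradient i = 4.37 / 149 = 0.029329.
Q = 0.0041 * 301 * 0.029329
  = 0.0362 m^3/s.

0.0362


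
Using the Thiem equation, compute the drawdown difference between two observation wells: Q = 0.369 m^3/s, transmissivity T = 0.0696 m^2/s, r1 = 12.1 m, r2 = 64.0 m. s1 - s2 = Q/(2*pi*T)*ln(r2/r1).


Thiem equation: s1 - s2 = Q/(2*pi*T) * ln(r2/r1).
ln(r2/r1) = ln(64.0/12.1) = 1.6657.
Q/(2*pi*T) = 0.369 / (2*pi*0.0696) = 0.369 / 0.4373 = 0.8438.
s1 - s2 = 0.8438 * 1.6657 = 1.4055 m.

1.4055


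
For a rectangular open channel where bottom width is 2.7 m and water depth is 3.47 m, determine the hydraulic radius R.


For a rectangular section:
Flow area A = b * y = 2.7 * 3.47 = 9.37 m^2.
Wetted perimeter P = b + 2y = 2.7 + 2*3.47 = 9.64 m.
Hydraulic radius R = A/P = 9.37 / 9.64 = 0.9719 m.

0.9719


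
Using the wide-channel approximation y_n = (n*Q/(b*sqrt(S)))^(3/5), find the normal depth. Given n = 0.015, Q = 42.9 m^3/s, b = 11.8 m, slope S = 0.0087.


We use the wide-channel approximation y_n = (n*Q/(b*sqrt(S)))^(3/5).
sqrt(S) = sqrt(0.0087) = 0.093274.
Numerator: n*Q = 0.015 * 42.9 = 0.6435.
Denominator: b*sqrt(S) = 11.8 * 0.093274 = 1.100633.
arg = 0.5847.
y_n = 0.5847^(3/5) = 0.7247 m.

0.7247


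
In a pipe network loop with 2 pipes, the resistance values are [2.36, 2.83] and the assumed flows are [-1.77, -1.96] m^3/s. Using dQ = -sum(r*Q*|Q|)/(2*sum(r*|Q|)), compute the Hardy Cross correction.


Numerator terms (r*Q*|Q|): 2.36*-1.77*|-1.77| = -7.3936; 2.83*-1.96*|-1.96| = -10.8717.
Sum of numerator = -18.2654.
Denominator terms (r*|Q|): 2.36*|-1.77| = 4.1772; 2.83*|-1.96| = 5.5468.
2 * sum of denominator = 2 * 9.724 = 19.448.
dQ = --18.2654 / 19.448 = 0.9392 m^3/s.

0.9392


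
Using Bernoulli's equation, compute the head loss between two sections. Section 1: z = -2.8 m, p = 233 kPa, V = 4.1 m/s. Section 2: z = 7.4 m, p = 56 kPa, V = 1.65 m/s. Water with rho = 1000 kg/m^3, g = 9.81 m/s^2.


Total head at each section: H = z + p/(rho*g) + V^2/(2g).
H1 = -2.8 + 233*1000/(1000*9.81) + 4.1^2/(2*9.81)
   = -2.8 + 23.751 + 0.8568
   = 21.808 m.
H2 = 7.4 + 56*1000/(1000*9.81) + 1.65^2/(2*9.81)
   = 7.4 + 5.708 + 0.1388
   = 13.247 m.
h_L = H1 - H2 = 21.808 - 13.247 = 8.561 m.

8.561


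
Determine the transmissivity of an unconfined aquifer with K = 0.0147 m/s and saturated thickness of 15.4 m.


Transmissivity is defined as T = K * h.
T = 0.0147 * 15.4
  = 0.2264 m^2/s.

0.2264


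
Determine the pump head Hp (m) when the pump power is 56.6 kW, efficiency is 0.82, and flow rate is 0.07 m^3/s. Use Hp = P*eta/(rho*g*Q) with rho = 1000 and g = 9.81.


Pump head formula: Hp = P * eta / (rho * g * Q).
Numerator: P * eta = 56.6 * 1000 * 0.82 = 46412.0 W.
Denominator: rho * g * Q = 1000 * 9.81 * 0.07 = 686.7.
Hp = 46412.0 / 686.7 = 67.59 m.

67.59


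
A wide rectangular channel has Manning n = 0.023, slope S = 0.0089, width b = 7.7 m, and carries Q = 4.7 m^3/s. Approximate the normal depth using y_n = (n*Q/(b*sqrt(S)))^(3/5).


We use the wide-channel approximation y_n = (n*Q/(b*sqrt(S)))^(3/5).
sqrt(S) = sqrt(0.0089) = 0.09434.
Numerator: n*Q = 0.023 * 4.7 = 0.1081.
Denominator: b*sqrt(S) = 7.7 * 0.09434 = 0.726418.
arg = 0.1488.
y_n = 0.1488^(3/5) = 0.3188 m.

0.3188


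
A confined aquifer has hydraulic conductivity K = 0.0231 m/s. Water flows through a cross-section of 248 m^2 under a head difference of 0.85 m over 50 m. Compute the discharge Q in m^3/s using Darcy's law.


Darcy's law: Q = K * A * i, where i = dh/L.
Hydraulic gradient i = 0.85 / 50 = 0.017.
Q = 0.0231 * 248 * 0.017
  = 0.0974 m^3/s.

0.0974


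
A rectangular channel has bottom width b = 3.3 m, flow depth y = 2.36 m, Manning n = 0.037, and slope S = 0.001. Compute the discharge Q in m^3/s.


For a rectangular channel, the cross-sectional area A = b * y = 3.3 * 2.36 = 7.79 m^2.
The wetted perimeter P = b + 2y = 3.3 + 2*2.36 = 8.02 m.
Hydraulic radius R = A/P = 7.79/8.02 = 0.9711 m.
Velocity V = (1/n)*R^(2/3)*S^(1/2) = (1/0.037)*0.9711^(2/3)*0.001^(1/2) = 0.8381 m/s.
Discharge Q = A * V = 7.79 * 0.8381 = 6.527 m^3/s.

6.527


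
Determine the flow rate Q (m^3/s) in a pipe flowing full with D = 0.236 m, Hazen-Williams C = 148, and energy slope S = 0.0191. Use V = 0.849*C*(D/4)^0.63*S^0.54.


For a full circular pipe, R = D/4 = 0.236/4 = 0.059 m.
V = 0.849 * 148 * 0.059^0.63 * 0.0191^0.54
  = 0.849 * 148 * 0.168127 * 0.117966
  = 2.4921 m/s.
Pipe area A = pi*D^2/4 = pi*0.236^2/4 = 0.0437 m^2.
Q = A * V = 0.0437 * 2.4921 = 0.109 m^3/s.

0.109


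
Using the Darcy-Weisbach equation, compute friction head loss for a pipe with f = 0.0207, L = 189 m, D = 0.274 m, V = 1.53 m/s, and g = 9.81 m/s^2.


Darcy-Weisbach equation: h_f = f * (L/D) * V^2/(2g).
f * L/D = 0.0207 * 189/0.274 = 14.2785.
V^2/(2g) = 1.53^2 / (2*9.81) = 2.3409 / 19.62 = 0.1193 m.
h_f = 14.2785 * 0.1193 = 1.704 m.

1.704


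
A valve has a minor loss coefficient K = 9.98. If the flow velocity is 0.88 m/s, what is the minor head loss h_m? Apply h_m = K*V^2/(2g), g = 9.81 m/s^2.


Minor loss formula: h_m = K * V^2/(2g).
V^2 = 0.88^2 = 0.7744.
V^2/(2g) = 0.7744 / 19.62 = 0.0395 m.
h_m = 9.98 * 0.0395 = 0.3939 m.

0.3939


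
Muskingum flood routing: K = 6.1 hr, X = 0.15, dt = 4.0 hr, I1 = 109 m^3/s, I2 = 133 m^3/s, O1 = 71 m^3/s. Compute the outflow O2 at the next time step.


Muskingum coefficients:
denom = 2*K*(1-X) + dt = 2*6.1*(1-0.15) + 4.0 = 14.37.
C0 = (dt - 2*K*X)/denom = (4.0 - 2*6.1*0.15)/14.37 = 0.151.
C1 = (dt + 2*K*X)/denom = (4.0 + 2*6.1*0.15)/14.37 = 0.4057.
C2 = (2*K*(1-X) - dt)/denom = 0.4433.
O2 = C0*I2 + C1*I1 + C2*O1
   = 0.151*133 + 0.4057*109 + 0.4433*71
   = 95.78 m^3/s.

95.78


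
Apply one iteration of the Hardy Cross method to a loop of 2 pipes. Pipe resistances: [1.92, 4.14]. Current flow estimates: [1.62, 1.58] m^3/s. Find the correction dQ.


Numerator terms (r*Q*|Q|): 1.92*1.62*|1.62| = 5.0388; 4.14*1.58*|1.58| = 10.3351.
Sum of numerator = 15.3739.
Denominator terms (r*|Q|): 1.92*|1.62| = 3.1104; 4.14*|1.58| = 6.5412.
2 * sum of denominator = 2 * 9.6516 = 19.3032.
dQ = -15.3739 / 19.3032 = -0.7964 m^3/s.

-0.7964


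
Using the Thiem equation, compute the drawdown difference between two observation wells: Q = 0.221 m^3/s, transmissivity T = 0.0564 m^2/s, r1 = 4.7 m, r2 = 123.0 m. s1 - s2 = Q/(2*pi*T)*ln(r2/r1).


Thiem equation: s1 - s2 = Q/(2*pi*T) * ln(r2/r1).
ln(r2/r1) = ln(123.0/4.7) = 3.2646.
Q/(2*pi*T) = 0.221 / (2*pi*0.0564) = 0.221 / 0.3544 = 0.6236.
s1 - s2 = 0.6236 * 3.2646 = 2.0359 m.

2.0359
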